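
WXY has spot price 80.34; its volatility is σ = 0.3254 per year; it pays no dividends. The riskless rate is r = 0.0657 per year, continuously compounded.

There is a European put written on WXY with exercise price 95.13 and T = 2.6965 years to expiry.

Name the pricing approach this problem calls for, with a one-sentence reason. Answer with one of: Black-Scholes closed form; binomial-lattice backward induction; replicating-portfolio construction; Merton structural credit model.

framework: Black-Scholes closed form

Key observation: a European claim on WXY (strike 95.13) — a lognormal (GBM) underlying with constant rate and volatility — has an exact closed-form value; no lattice or capital structure is involved.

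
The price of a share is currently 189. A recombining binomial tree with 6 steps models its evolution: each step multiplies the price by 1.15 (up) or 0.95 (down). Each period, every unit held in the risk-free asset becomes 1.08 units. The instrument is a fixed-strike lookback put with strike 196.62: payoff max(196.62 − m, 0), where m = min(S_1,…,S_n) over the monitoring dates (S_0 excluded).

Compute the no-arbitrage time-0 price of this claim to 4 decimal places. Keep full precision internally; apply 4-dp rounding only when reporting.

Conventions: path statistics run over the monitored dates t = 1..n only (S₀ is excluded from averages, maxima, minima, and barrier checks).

price = 5.1104

Risk-neutral up-probability p* = (R−d)/(u−d) = (1.08−0.95)/(1.15−0.95) = 0.6500; the claim prices as the p*-weighted sum of path payoffs discounted by R^6.
Enumerate all 2^6 = 64 price paths (U = up ×1.15, D = down ×0.95); each path with k up-moves has probability p*^k·(1−p*)^(6−k).
DDDDDD: m=138.9324, payoff=57.6876, prob=0.001838
UDDDDD: m=168.1813, payoff=28.4387, prob=0.003414
DUDDDD: m=168.1813, payoff=28.4387, prob=0.003414
UUDDDD: m=203.5879, payoff=0.0000, prob=0.006340
DDUDDD: m=168.1813, payoff=28.4387, prob=0.003414
UDUDDD: m=203.5879, payoff=0.0000, prob=0.006340
DUUDDD: m=179.5500, payoff=17.0700, prob=0.006340
UUUDDD: m=217.3500, payoff=0.0000, prob=0.011775
DDDUDD: m=162.0439, payoff=34.5761, prob=0.003414
UDDUDD: m=196.1584, payoff=0.4616, prob=0.006340
DUDUDD: m=179.5500, payoff=17.0700, prob=0.006340
UUDUDD: m=217.3500, payoff=0.0000, prob=0.011775
DDUUDD: m=170.5725, payoff=26.0475, prob=0.006340
UDUUDD: m=206.4825, payoff=0.0000, prob=0.011775
DUUUDD: m=179.5500, payoff=17.0700, prob=0.011775
UUUUDD: m=217.3500, payoff=0.0000, prob=0.021867
DDDDUD: m=153.9417, payoff=42.6783, prob=0.003414
UDDDUD: m=186.3505, payoff=10.2695, prob=0.006340
DUDDUD: m=179.5500, payoff=17.0700, prob=0.006340
UUDDUD: m=217.3500, payoff=0.0000, prob=0.011775
DDUDUD: m=170.5725, payoff=26.0475, prob=0.006340
UDUDUD: m=206.4825, payoff=0.0000, prob=0.011775
DUUDUD: m=179.5500, payoff=17.0700, prob=0.011775
UUUDUD: m=217.3500, payoff=0.0000, prob=0.021867
DDDUUD: m=162.0439, payoff=34.5761, prob=0.006340
UDDUUD: m=196.1584, payoff=0.4616, prob=0.011775
DUDUUD: m=179.5500, payoff=17.0700, prob=0.011775
UUDUUD: m=217.3500, payoff=0.0000, prob=0.021867
DDUUUD: m=170.5725, payoff=26.0475, prob=0.011775
UDUUUD: m=206.4825, payoff=0.0000, prob=0.021867
DUUUUD: m=179.5500, payoff=17.0700, prob=0.021867
UUUUUD: m=217.3500, payoff=0.0000, prob=0.040610
DDDDDU: m=146.2446, payoff=50.3754, prob=0.003414
UDDDDU: m=177.0329, payoff=19.5871, prob=0.006340
DUDDDU: m=177.0329, payoff=19.5871, prob=0.006340
UUDDDU: m=214.3030, payoff=0.0000, prob=0.011775
DDUDDU: m=170.5725, payoff=26.0475, prob=0.006340
UDUDDU: m=206.4825, payoff=0.0000, prob=0.011775
DUUDDU: m=179.5500, payoff=17.0700, prob=0.011775
UUUDDU: m=217.3500, payoff=0.0000, prob=0.021867
DDDUDU: m=162.0439, payoff=34.5761, prob=0.006340
UDDUDU: m=196.1584, payoff=0.4616, prob=0.011775
DUDUDU: m=179.5500, payoff=17.0700, prob=0.011775
UUDUDU: m=217.3500, payoff=0.0000, prob=0.021867
DDUUDU: m=170.5725, payoff=26.0475, prob=0.011775
UDUUDU: m=206.4825, payoff=0.0000, prob=0.021867
DUUUDU: m=179.5500, payoff=17.0700, prob=0.021867
UUUUDU: m=217.3500, payoff=0.0000, prob=0.040610
DDDDUU: m=153.9417, payoff=42.6783, prob=0.006340
UDDDUU: m=186.3505, payoff=10.2695, prob=0.011775
DUDDUU: m=179.5500, payoff=17.0700, prob=0.011775
UUDDUU: m=217.3500, payoff=0.0000, prob=0.021867
DDUDUU: m=170.5725, payoff=26.0475, prob=0.011775
UDUDUU: m=206.4825, payoff=0.0000, prob=0.021867
DUUDUU: m=179.5500, payoff=17.0700, prob=0.021867
UUUDUU: m=217.3500, payoff=0.0000, prob=0.040610
DDDUUU: m=162.0439, payoff=34.5761, prob=0.011775
UDDUUU: m=196.1584, payoff=0.4616, prob=0.021867
DUDUUU: m=179.5500, payoff=17.0700, prob=0.021867
UUDUUU: m=217.3500, payoff=0.0000, prob=0.040610
DDUUUU: m=170.5725, payoff=26.0475, prob=0.021867
UDUUUU: m=206.4825, payoff=0.0000, prob=0.040610
DUUUUU: m=179.5500, payoff=17.0700, prob=0.040610
UUUUUU: m=217.3500, payoff=0.0000, prob=0.075419
Price = Σ prob·payoff / R^6 = 8.109488 / 1.586874 = 5.1104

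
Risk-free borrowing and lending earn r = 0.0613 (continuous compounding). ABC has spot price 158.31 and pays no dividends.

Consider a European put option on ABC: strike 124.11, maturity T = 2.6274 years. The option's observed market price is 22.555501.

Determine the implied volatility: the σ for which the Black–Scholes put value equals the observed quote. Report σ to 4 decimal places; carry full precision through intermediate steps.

sigma = 0.5387

At σ = 0.5387 the Black–Scholes value reproduces the quote:
σ√T = 0.5387·√2.6274 = 0.873193
d₁ = (ln(S/K) + (r+σ²/2)T) / (σ√T) = (ln(158.31/124.11) + (0.0613+0.5387²/2)·2.6274) / 0.873193 = (0.243387 + 0.542292) / 0.873193 = 0.899778
d₂ = d₁ − σ√T = 0.899778 − 0.873193 = 0.026585
e^{−rT} = 0.851241
N(−d₁) = 0.184119,  N(−d₂) = 0.489395
V = K·e^{−rT}·N(−d₂) − S·N(−d₁) = 51.703429 − 29.147928 = 22.555501 (matching the quote); vega is positive throughout, so no other σ reproduces this price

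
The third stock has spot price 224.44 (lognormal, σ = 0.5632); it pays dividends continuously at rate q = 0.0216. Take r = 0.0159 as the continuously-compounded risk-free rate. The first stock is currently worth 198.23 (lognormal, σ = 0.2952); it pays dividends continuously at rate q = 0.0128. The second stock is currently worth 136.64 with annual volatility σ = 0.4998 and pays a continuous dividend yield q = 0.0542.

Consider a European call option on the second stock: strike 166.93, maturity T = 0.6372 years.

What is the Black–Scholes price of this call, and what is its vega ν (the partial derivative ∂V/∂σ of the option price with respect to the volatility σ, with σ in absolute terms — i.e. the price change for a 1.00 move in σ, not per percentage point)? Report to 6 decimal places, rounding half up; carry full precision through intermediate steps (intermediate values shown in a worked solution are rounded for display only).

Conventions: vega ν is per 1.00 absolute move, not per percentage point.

σ√T = 0.4998·√0.6372 = 0.398964
d₁ = (ln(S/K) + (r−q+σ²/2)T) / (σ√T) = (ln(136.64/166.93) + (0.0159−0.0542+0.4998²/2)·0.6372) / 0.398964 = (-0.200225 + 0.055182) / 0.398964 = -0.363549
d₂ = d₁ − σ√T = -0.363549 − 0.398964 = -0.762514
e^{−rT} = 0.989920
e^{−qT} = 0.966053
N(d₁) = 0.358097,  N(d₂) = 0.222877
Call price V = S·e^{−qT}·N(d₁) − K·e^{−rT}·N(d₂) = 47.269381 − 36.829768 = 10.439613
φ(d₁) = (1/√(2π))·e^{−d₁²/2} = 0.373431
ν = S·e^{−qT}·φ(d₁)·√T = 39.348387

price = 10.439613
ν = 39.348387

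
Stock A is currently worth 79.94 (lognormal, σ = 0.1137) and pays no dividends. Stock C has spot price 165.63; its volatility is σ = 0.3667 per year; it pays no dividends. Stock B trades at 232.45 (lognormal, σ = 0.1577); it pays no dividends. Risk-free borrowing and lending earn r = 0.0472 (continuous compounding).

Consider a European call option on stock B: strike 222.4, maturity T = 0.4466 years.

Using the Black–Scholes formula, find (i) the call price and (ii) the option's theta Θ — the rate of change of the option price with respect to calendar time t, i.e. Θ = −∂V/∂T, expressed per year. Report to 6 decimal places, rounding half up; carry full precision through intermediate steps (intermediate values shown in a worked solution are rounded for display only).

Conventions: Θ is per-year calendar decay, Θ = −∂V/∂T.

σ√T = 0.1577·√0.4466 = 0.105388
d₁ = (ln(S/K) + (r+σ²/2)T) / (σ√T) = (ln(232.45/222.4) + (0.0472+0.1577²/2)·0.4466) / 0.105388 = (0.044198 + 0.026633) / 0.105388 = 0.672092
d₂ = d₁ − σ√T = 0.672092 − 0.105388 = 0.566704
e^{−rT} = 0.979141
N(d₁) = 0.749237,  N(d₂) = 0.714542
Call price V = S·N(d₁) − K·e^{−rT}·N(d₂) = 174.160245 − 155.599448 = 18.560797
φ(d₁) = (1/√(2π))·e^{−d₁²/2} = 0.318290
Θ = −S·φ(d₁)·σ/(2√T) − r·K·e^{−rT}·N(d₂) = −8.729611 − 7.344294 = -16.073905

price = 18.560797
Θ = -16.073905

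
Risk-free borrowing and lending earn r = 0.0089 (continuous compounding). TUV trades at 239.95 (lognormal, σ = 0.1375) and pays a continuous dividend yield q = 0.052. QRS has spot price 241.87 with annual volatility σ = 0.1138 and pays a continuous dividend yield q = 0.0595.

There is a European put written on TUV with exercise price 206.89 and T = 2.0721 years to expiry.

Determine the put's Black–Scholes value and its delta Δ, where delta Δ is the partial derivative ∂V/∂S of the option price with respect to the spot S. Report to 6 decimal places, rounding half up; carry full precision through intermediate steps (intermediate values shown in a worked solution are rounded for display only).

σ√T = 0.1375·√2.0721 = 0.197928
d₁ = (ln(S/K) + (r−q+σ²/2)T) / (σ√T) = (ln(239.95/206.89) + (0.0089−0.052+0.1375²/2)·2.0721) / 0.197928 = (0.148243 − 0.069720) / 0.197928 = 0.396727
d₂ = d₁ − σ√T = 0.396727 − 0.197928 = 0.198799
e^{−rT} = 0.981727
e^{−qT} = 0.897853
N(−d₁) = 0.345784,  N(−d₂) = 0.421210
Put price V = K·e^{−rT}·N(−d₂) − S·e^{−qT}·N(−d₁) = 85.551768 − 74.495670 = 11.056098
Δ = −e^{−qT}·N(−d₁) = -0.310463

price = 11.056098
Δ = -0.310463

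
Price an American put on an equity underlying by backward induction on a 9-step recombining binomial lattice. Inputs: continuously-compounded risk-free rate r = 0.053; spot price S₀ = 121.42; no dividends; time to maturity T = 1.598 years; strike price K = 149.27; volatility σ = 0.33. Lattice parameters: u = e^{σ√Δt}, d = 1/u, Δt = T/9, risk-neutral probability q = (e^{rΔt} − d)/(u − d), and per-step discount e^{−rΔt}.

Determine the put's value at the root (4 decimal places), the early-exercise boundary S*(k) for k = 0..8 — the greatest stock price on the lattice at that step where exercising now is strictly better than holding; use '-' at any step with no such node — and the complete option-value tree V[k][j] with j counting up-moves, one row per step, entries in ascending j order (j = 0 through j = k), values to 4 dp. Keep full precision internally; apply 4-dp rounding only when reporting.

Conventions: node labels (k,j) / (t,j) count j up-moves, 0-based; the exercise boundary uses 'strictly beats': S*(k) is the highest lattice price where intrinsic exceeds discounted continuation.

params: Δt=0.17756 u=1.14919 d=0.87018 q=0.49918 e^(-rΔt)=0.99063
t_9 payoffs: 114.5340 103.3967 88.6885 69.2645 43.6125 9.7359 0.0000 0.0000 0.0000 0.0000
t_8: node(8,0) S=39.9181 payoff=109.3519 vs cont=107.9538 → 109.3519 [stop]  node(8,1) S=52.7169 payoff=96.5531 vs cont=95.1550 → 96.5531 [stop]  node(8,2) S=69.6194 payoff=79.6506 vs cont=78.2525 → 79.6506 [stop]  node(8,3) S=91.9412 payoff=57.3288 vs cont=55.9307 → 57.3288 [stop]  node(8,4) S=121.4200 payoff=27.8500 vs cont=26.4519 → 27.8500 [stop]  node(8,5) S=160.3505 payoff=0.0000 vs cont=4.8303 → 4.8303 [wait]  node(8,6) S=211.7632 payoff=0.0000 vs cont=0.0000 → 0.0000 [wait]  node(8,7) S=279.6601 payoff=0.0000 vs cont=0.0000 → 0.0000 [wait]  node(8,8) S=369.3266 payoff=0.0000 vs cont=0.0000 → 0.0000 [wait]  ⇒ S*(8)=121.4200
t_7: node(7,0) S=45.8733 payoff=103.3967 vs cont=101.9986 → 103.3967 [stop]  node(7,1) S=60.5815 payoff=88.6885 vs cont=87.2904 → 88.6885 [stop]  node(7,2) S=80.0055 payoff=69.2645 vs cont=67.8663 → 69.2645 [stop]  node(7,3) S=105.6575 payoff=43.6125 vs cont=42.2144 → 43.6125 [stop]  node(7,4) S=139.5341 payoff=9.7359 vs cont=16.2058 → 16.2058 [wait]  node(7,5) S=184.2724 payoff=0.0000 vs cont=2.3964 → 2.3964 [wait]  node(7,6) S=243.3551 payoff=0.0000 vs cont=0.0000 → 0.0000 [wait]  node(7,7) S=321.3813 payoff=0.0000 vs cont=0.0000 → 0.0000 [wait]  ⇒ S*(7)=105.6575
t_6: node(6,0) S=52.7169 payoff=96.5531 vs cont=95.1550 → 96.5531 [stop]  node(6,1) S=69.6194 payoff=79.6506 vs cont=78.2525 → 79.6506 [stop]  node(6,2) S=91.9412 payoff=57.3288 vs cont=55.9307 → 57.3288 [stop]  node(6,3) S=121.4200 payoff=27.8500 vs cont=29.6513 → 29.6513 [wait]  node(6,4) S=160.3505 payoff=0.0000 vs cont=9.2252 → 9.2252 [wait]  node(6,5) S=211.7632 payoff=0.0000 vs cont=1.1889 → 1.1889 [wait]  node(6,6) S=279.6601 payoff=0.0000 vs cont=0.0000 → 0.0000 [wait]  ⇒ S*(6)=91.9412
t_5: node(5,0) S=60.5815 payoff=88.6885 vs cont=87.2904 → 88.6885 [stop]  node(5,1) S=80.0055 payoff=69.2645 vs cont=67.8663 → 69.2645 [stop]  node(5,2) S=105.6575 payoff=43.6125 vs cont=43.1052 → 43.6125 [stop]  node(5,3) S=139.5341 payoff=9.7359 vs cont=19.2727 → 19.2727 [wait]  node(5,4) S=184.2724 payoff=0.0000 vs cont=5.1648 → 5.1648 [wait]  node(5,5) S=243.3551 payoff=0.0000 vs cont=0.5899 → 0.5899 [wait]  ⇒ S*(5)=105.6575
t_4: node(4,0) S=69.6194 payoff=79.6506 vs cont=78.2525 → 79.6506 [stop]  node(4,1) S=91.9412 payoff=57.3288 vs cont=55.9307 → 57.3288 [stop]  node(4,2) S=121.4200 payoff=27.8500 vs cont=31.1679 → 31.1679 [wait]  node(4,3) S=160.3505 payoff=0.0000 vs cont=12.1158 → 12.1158 [wait]  node(4,4) S=211.7632 payoff=0.0000 vs cont=2.8541 → 2.8541 [wait]  ⇒ S*(4)=91.9412
t_3: node(3,0) S=80.0055 payoff=69.2645 vs cont=67.8663 → 69.2645 [stop]  node(3,1) S=105.6575 payoff=43.6125 vs cont=43.8551 → 43.8551 [wait]  node(3,2) S=139.5341 payoff=9.7359 vs cont=21.4546 → 21.4546 [wait]  node(3,3) S=184.2724 payoff=0.0000 vs cont=7.4224 → 7.4224 [wait]  ⇒ S*(3)=80.0055
t_2: node(2,0) S=91.9412 payoff=57.3288 vs cont=56.0507 → 57.3288 [stop]  node(2,1) S=121.4200 payoff=27.8500 vs cont=32.3672 → 32.3672 [wait]  node(2,2) S=160.3505 payoff=0.0000 vs cont=14.3146 → 14.3146 [wait]  ⇒ S*(2)=91.9412
t_1: node(1,0) S=105.6575 payoff=43.6125 vs cont=44.4482 → 44.4482 [wait]  node(1,1) S=139.5341 payoff=9.7359 vs cont=23.1370 → 23.1370 [wait]  ⇒ S*(1)=-
t_0: node(0,0) S=121.4200 payoff=27.8500 vs cont=33.4934 → 33.4934 [wait]  ⇒ S*(0)=-

price = 33.4934
boundary = - - 91.9412 80.0055 91.9412 105.6575 91.9412 105.6575 121.4200
tree:
33.4934
44.4482 23.1370
57.3288 32.3672 14.3146
69.2645 43.8551 21.4546 7.4224
79.6506 57.3288 31.1679 12.1158 2.8541
88.6885 69.2645 43.6125 19.2727 5.1648 0.5899
96.5531 79.6506 57.3288 29.6513 9.2252 1.1889 0.0000
103.3967 88.6885 69.2645 43.6125 16.2058 2.3964 0.0000 0.0000
109.3519 96.5531 79.6506 57.3288 27.8500 4.8303 0.0000 0.0000 0.0000
114.5340 103.3967 88.6885 69.2645 43.6125 9.7359 0.0000 0.0000 0.0000 0.0000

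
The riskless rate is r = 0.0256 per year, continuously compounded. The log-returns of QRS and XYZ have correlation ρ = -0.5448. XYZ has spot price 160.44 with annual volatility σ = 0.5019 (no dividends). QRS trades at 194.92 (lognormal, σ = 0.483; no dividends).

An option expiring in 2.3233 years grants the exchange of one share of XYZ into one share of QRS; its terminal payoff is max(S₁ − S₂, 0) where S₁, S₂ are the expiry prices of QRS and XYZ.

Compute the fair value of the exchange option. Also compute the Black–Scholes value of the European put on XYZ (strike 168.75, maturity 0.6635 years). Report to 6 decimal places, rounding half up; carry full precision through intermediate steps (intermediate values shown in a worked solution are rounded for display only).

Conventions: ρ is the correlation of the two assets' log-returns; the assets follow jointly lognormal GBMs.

exchange price = 105.217995
price(XYZ put K=168.75) = 29.250557

σ_eff = √(σ₁² + σ₂² − 2ρσ₁σ₂) = √(0.483² + 0.5019² − 2·-0.5448·0.483·0.5019) = 0.865639
d₁ = (ln(S₁/S₂) + (q₂ − q₁ + σ_eff²/2)T) / (σ_eff√T) = (ln(194.92/160.44) + (0.0 − 0.0 + 0.374665)·2.3233) / 1.319439 = 0.807259
d₂ = d₁ − σ_eff√T = 0.807259 − 1.319439 = -0.512180
N(d₁) = 0.790241,  N(d₂) = 0.304262
V = S₁·e^{−q₁T}·N(d₁) − S₂·e^{−q₂T}·N(d₂) = 154.033848 − 48.815854 = 105.217995
[vanilla: XYZ put K=168.75]
σ√T = 0.5019·√0.6635 = 0.408825
d₁ = (ln(S/K) + (r+σ²/2)T) / (σ√T) = (ln(160.44/168.75) + (0.0256+0.5019²/2)·0.6635) / 0.408825 = (-0.050498 + 0.100555) / 0.408825 = 0.122439
d₂ = d₁ − σ√T = 0.122439 − 0.408825 = -0.286386
e^{−rT} = 0.983158
N(−d₁) = 0.451275,  N(−d₂) = 0.612709
price = K·e^{−rT}·N(−d₂) − S·N(−d₁) = 101.653198 − 72.402641 = 29.250557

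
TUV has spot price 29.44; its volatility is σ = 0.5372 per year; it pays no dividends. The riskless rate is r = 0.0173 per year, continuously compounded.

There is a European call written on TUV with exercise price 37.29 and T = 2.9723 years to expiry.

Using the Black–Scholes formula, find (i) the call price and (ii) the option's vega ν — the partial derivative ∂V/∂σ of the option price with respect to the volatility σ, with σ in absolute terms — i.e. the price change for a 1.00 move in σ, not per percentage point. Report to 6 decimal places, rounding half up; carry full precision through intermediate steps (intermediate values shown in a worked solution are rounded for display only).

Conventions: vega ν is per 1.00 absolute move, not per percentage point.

σ√T = 0.5372·√2.9723 = 0.926152
d₁ = (ln(S/K) + (r+σ²/2)T) / (σ√T) = (ln(29.44/37.29) + (0.0173+0.5372²/2)·2.9723) / 0.926152 = (-0.236371 + 0.480300) / 0.926152 = 0.263379
d₂ = d₁ − σ√T = 0.263379 − 0.926152 = -0.662773
e^{−rT} = 0.949879
N(d₁) = 0.603871,  N(d₂) = 0.253738
Call price V = S·N(d₁) − K·e^{−rT}·N(d₂) = 17.777952 − 8.987644 = 8.790308
φ(d₁) = (1/√(2π))·e^{−d₁²/2} = 0.385343
ν = S·φ(d₁)·√T = 19.558297

price = 8.790308
ν = 19.558297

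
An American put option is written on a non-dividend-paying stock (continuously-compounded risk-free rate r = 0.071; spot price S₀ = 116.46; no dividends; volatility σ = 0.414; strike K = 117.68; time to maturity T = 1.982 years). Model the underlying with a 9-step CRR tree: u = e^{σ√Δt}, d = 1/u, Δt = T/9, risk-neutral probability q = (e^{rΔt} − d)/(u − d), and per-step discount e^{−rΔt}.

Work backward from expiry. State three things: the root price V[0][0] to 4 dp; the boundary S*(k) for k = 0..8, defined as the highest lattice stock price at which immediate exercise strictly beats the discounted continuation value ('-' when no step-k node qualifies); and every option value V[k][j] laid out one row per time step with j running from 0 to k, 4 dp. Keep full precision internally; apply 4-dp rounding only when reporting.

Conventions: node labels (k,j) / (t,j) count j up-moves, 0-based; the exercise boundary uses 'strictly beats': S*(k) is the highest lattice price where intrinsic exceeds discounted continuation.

params: Δt=0.22022 u=1.21444 d=0.82343 q=0.49188 e^(-rΔt)=0.98449
t_9 payoffs: 97.4125 87.7884 73.5940 52.6594 21.7838 0.0000 0.0000 0.0000 0.0000 0.0000
t_8: node(8,0) S=24.6136 payoff=93.0664 vs cont=91.2407 → 93.0664 [stop]  node(8,1) S=36.3015 payoff=81.3785 vs cont=79.5527 → 81.3785 [stop]  node(8,2) S=53.5397 payoff=64.1403 vs cont=62.3146 → 64.1403 [stop]  node(8,3) S=78.9635 payoff=38.7165 vs cont=36.8908 → 38.7165 [stop]  node(8,4) S=116.4600 payoff=1.2200 vs cont=10.8970 → 10.8970 [wait]  node(8,5) S=171.7621 payoff=0.0000 vs cont=0.0000 → 0.0000 [wait]  node(8,6) S=253.3249 payoff=0.0000 vs cont=0.0000 → 0.0000 [wait]  node(8,7) S=373.6186 payoff=0.0000 vs cont=0.0000 → 0.0000 [wait]  node(8,8) S=551.0348 payoff=0.0000 vs cont=0.0000 → 0.0000 [wait]  ⇒ S*(8)=78.9635
t_7: node(7,0) S=29.8916 payoff=87.7884 vs cont=85.9626 → 87.7884 [stop]  node(7,1) S=44.0860 payoff=73.5940 vs cont=71.7683 → 73.5940 [stop]  node(7,2) S=65.0206 payoff=52.6594 vs cont=50.8337 → 52.6594 [stop]  node(7,3) S=95.8962 payoff=21.7838 vs cont=24.6442 → 24.6442 [wait]  node(7,4) S=141.4334 payoff=0.0000 vs cont=5.4510 → 5.4510 [wait]  node(7,5) S=208.5944 payoff=0.0000 vs cont=0.0000 → 0.0000 [wait]  node(7,6) S=307.6474 payoff=0.0000 vs cont=0.0000 → 0.0000 [wait]  node(7,7) S=453.7365 payoff=0.0000 vs cont=0.0000 → 0.0000 [wait]  ⇒ S*(7)=65.0206
t_6: node(6,0) S=36.3015 payoff=81.3785 vs cont=79.5527 → 81.3785 [stop]  node(6,1) S=53.5397 payoff=64.1403 vs cont=62.3146 → 64.1403 [stop]  node(6,2) S=78.9635 payoff=38.7165 vs cont=38.2760 → 38.7165 [stop]  node(6,3) S=116.4600 payoff=1.2200 vs cont=14.9675 → 14.9675 [wait]  node(6,4) S=171.7621 payoff=0.0000 vs cont=2.7268 → 2.7268 [wait]  node(6,5) S=253.3249 payoff=0.0000 vs cont=0.0000 → 0.0000 [wait]  node(6,6) S=373.6186 payoff=0.0000 vs cont=0.0000 → 0.0000 [wait]  ⇒ S*(6)=78.9635
t_5: node(5,0) S=44.0860 payoff=73.5940 vs cont=71.7683 → 73.5940 [stop]  node(5,1) S=65.0206 payoff=52.6594 vs cont=50.8337 → 52.6594 [stop]  node(5,2) S=95.8962 payoff=21.7838 vs cont=26.6153 → 26.6153 [wait]  node(5,3) S=141.4334 payoff=0.0000 vs cont=8.8077 → 8.8077 [wait]  node(5,4) S=208.5944 payoff=0.0000 vs cont=1.3640 → 1.3640 [wait]  node(5,5) S=307.6474 payoff=0.0000 vs cont=0.0000 → 0.0000 [wait]  ⇒ S*(5)=65.0206
t_4: node(4,0) S=53.5397 payoff=64.1403 vs cont=62.3146 → 64.1403 [stop]  node(4,1) S=78.9635 payoff=38.7165 vs cont=39.2305 → 39.2305 [wait]  node(4,2) S=116.4600 payoff=1.2200 vs cont=17.5790 → 17.5790 [wait]  node(4,3) S=171.7621 payoff=0.0000 vs cont=5.0664 → 5.0664 [wait]  node(4,4) S=253.3249 payoff=0.0000 vs cont=0.6823 → 0.6823 [wait]  ⇒ S*(4)=53.5397
t_3: node(3,0) S=65.0206 payoff=52.6594 vs cont=51.0826 → 52.6594 [stop]  node(3,1) S=95.8962 payoff=21.7838 vs cont=28.1371 → 28.1371 [wait]  node(3,2) S=141.4334 payoff=0.0000 vs cont=11.2470 → 11.2470 [wait]  node(3,3) S=208.5944 payoff=0.0000 vs cont=2.8648 → 2.8648 [wait]  ⇒ S*(3)=65.0206
t_2: node(2,0) S=78.9635 payoff=38.7165 vs cont=39.9674 → 39.9674 [wait]  node(2,1) S=116.4600 payoff=1.2200 vs cont=19.5215 → 19.5215 [wait]  node(2,2) S=171.7621 payoff=0.0000 vs cont=7.0134 → 7.0134 [wait]  ⇒ S*(2)=-
t_1: node(1,0) S=95.8962 payoff=21.7838 vs cont=29.4464 → 29.4464 [wait]  node(1,1) S=141.4334 payoff=0.0000 vs cont=13.1616 → 13.1616 [wait]  ⇒ S*(1)=-
t_0: node(0,0) S=116.4600 payoff=1.2200 vs cont=21.1036 → 21.1036 [wait]  ⇒ S*(0)=-

price = 21.1036
boundary = - - - 65.0206 53.5397 65.0206 78.9635 65.0206 78.9635
tree:
21.1036
29.4464 13.1616
39.9674 19.5215 7.0134
52.6594 28.1371 11.2470 2.8648
64.1403 39.2305 17.5790 5.0664 0.6823
73.5940 52.6594 26.6153 8.8077 1.3640 0.0000
81.3785 64.1403 38.7165 14.9675 2.7268 0.0000 0.0000
87.7884 73.5940 52.6594 24.6442 5.4510 0.0000 0.0000 0.0000
93.0664 81.3785 64.1403 38.7165 10.8970 0.0000 0.0000 0.0000 0.0000
97.4125 87.7884 73.5940 52.6594 21.7838 0.0000 0.0000 0.0000 0.0000 0.0000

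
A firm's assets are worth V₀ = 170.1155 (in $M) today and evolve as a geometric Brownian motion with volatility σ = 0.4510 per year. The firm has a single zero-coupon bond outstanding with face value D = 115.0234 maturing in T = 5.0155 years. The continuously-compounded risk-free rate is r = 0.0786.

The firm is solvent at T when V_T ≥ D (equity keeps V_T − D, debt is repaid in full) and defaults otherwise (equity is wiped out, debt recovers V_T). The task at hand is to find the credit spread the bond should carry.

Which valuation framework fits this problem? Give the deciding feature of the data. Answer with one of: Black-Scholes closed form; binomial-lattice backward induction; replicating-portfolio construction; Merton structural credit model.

Key observation: the question is about default risk generated by asset-value dynamics against a debt face of 115.0234 — the structural framework prices exactly that.

framework: Merton structural credit model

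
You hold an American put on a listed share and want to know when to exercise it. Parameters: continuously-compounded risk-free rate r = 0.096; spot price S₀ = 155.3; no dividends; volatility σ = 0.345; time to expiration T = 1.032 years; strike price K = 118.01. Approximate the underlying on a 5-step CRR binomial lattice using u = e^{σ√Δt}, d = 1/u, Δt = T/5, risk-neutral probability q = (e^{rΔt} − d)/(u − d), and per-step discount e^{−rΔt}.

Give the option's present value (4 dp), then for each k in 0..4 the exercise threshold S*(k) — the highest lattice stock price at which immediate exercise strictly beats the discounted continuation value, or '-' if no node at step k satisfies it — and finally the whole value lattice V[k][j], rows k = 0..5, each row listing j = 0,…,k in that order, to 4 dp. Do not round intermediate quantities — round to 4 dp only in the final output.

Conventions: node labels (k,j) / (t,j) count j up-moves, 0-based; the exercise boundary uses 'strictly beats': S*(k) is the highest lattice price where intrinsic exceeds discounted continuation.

params: Δt=0.20640 u=1.16969 d=0.85493 q=0.52447 e^(-rΔt)=0.98038
t_5 payoffs: 47.0817 20.9679 0.0000 0.0000 0.0000 0.0000
t_4: node(4,0) S=82.9640 payoff=35.0460 vs cont=32.7307 → 35.0460 [stop]  node(4,1) S=113.5091 payoff=4.5009 vs cont=9.7752 → 9.7752 [wait]  node(4,2) S=155.3000 payoff=0.0000 vs cont=0.0000 → 0.0000 [wait]  node(4,3) S=212.4772 payoff=0.0000 vs cont=0.0000 → 0.0000 [wait]  node(4,4) S=290.7054 payoff=0.0000 vs cont=0.0000 → 0.0000 [wait]  ⇒ S*(4)=82.9640
t_3: node(3,0) S=97.0421 payoff=20.9679 vs cont=21.3645 → 21.3645 [wait]  node(3,1) S=132.7703 payoff=0.0000 vs cont=4.5571 → 4.5571 [wait]  node(3,2) S=181.6527 payoff=0.0000 vs cont=0.0000 → 0.0000 [wait]  node(3,3) S=248.5322 payoff=0.0000 vs cont=0.0000 → 0.0000 [wait]  ⇒ S*(3)=-
t_2: node(2,0) S=113.5091 payoff=4.5009 vs cont=12.3033 → 12.3033 [wait]  node(2,1) S=155.3000 payoff=0.0000 vs cont=2.1245 → 2.1245 [wait]  node(2,2) S=212.4772 payoff=0.0000 vs cont=0.0000 → 0.0000 [wait]  ⇒ S*(2)=-
t_1: node(1,0) S=132.7703 payoff=0.0000 vs cont=6.8281 → 6.8281 [wait]  node(1,1) S=181.6527 payoff=0.0000 vs cont=0.9904 → 0.9904 [wait]  ⇒ S*(1)=-
t_0: node(0,0) S=155.3000 payoff=0.0000 vs cont=3.6925 → 3.6925 [wait]  ⇒ S*(0)=-

price = 3.6925
boundary = - - - - 82.9640
tree:
3.6925
6.8281 0.9904
12.3033 2.1245 0.0000
21.3645 4.5571 0.0000 0.0000
35.0460 9.7752 0.0000 0.0000 0.0000
47.0817 20.9679 0.0000 0.0000 0.0000 0.0000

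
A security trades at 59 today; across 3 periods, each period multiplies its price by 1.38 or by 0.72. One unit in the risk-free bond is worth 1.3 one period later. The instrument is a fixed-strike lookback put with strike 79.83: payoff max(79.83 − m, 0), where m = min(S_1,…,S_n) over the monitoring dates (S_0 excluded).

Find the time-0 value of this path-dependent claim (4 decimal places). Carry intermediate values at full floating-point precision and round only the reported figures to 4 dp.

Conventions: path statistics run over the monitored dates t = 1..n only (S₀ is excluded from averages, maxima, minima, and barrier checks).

price = 3.2734

Risk-neutral up-probability p* = (R−d)/(u−d) = (1.3−0.72)/(1.38−0.72) = 0.8788; the claim prices as the p*-weighted sum of path payoffs discounted by R^3.
Enumerate all 2^3 = 8 price paths (U = up ×1.38, D = down ×0.72); each path with k up-moves has probability p*^k·(1−p*)^(3−k).
DDD: m=22.0216, payoff=57.8084, prob=0.001781
UDD: m=42.2081, payoff=37.6219, prob=0.012911
DUD: m=42.2081, payoff=37.6219, prob=0.012911
UUD: m=80.8989, payoff=0.0000, prob=0.093608
DDU: m=30.5856, payoff=49.2444, prob=0.012911
UDU: m=58.6224, payoff=21.2076, prob=0.093608
DUU: m=42.4800, payoff=37.3500, prob=0.093608
UUU: m=81.4200, payoff=0.0000, prob=0.678660
Price = Σ prob·payoff / R^3 = 7.191752 / 2.197000 = 3.2734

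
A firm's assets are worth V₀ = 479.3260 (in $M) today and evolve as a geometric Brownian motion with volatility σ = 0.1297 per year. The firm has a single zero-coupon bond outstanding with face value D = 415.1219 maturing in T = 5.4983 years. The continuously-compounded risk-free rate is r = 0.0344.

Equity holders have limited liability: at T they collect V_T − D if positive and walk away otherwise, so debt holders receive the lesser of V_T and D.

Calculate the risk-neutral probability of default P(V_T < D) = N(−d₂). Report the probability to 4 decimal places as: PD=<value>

PD=0.1729

With assets at 479.3260 and a single debt payment of 415.1219 at 5.4983 years:
d₁ = [ln(V₀/D) + (r + σ²/2)T] / (σ√T)
   = [ln(479.3260/415.1219) + (0.0344 + 0.5·0.1297²)·5.4983] / (0.1297·√5.4983)
   = [0.143809 + 0.235388] / 0.304126 = 1.246839
d₂ = d₁ − σ√T = 1.246839 − 0.304126 = 0.942713
risk-neutral PD = N(−d₂) = N(-0.942713) = 0.172914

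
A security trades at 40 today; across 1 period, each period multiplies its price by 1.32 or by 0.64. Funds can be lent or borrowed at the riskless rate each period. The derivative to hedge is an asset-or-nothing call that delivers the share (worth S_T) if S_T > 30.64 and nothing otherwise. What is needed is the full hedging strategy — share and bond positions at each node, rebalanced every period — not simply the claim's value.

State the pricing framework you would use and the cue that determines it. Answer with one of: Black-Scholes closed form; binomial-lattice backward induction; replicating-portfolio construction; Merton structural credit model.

framework: replicating-portfolio construction

Key observation: a price alone would not answer the question — the per-node share/bond construction on the spot-40, 1.32/0.64 tree is required, and only the replicating-portfolio method yields it.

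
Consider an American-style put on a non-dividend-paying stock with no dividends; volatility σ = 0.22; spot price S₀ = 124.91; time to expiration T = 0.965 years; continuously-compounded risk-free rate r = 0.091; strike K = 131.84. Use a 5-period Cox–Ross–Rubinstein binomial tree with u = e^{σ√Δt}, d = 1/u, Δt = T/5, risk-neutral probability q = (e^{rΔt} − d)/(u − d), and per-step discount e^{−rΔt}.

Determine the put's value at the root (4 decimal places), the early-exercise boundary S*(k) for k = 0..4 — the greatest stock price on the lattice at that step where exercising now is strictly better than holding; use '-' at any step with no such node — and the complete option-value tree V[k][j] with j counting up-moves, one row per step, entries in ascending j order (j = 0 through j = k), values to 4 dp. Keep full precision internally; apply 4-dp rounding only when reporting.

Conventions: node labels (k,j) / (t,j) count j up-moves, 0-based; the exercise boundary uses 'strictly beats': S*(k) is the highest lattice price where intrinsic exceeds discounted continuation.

Δt=0.19300  u=1.10147  d=0.90787  q=0.56738  discount=0.98259
step 5 (expiry): payoffs max(K−S,0) = 54.7985 38.3697 18.4375 0.0000 0.0000 0.0000
step 4: (k=4,j=0): S=84.8592, K−S=46.9808, hold=44.6855 ⇒ V=46.9808 exercise | (k=4,j=1): S=102.9552, K−S=28.8848, hold=26.5895 ⇒ V=28.8848 exercise | (k=4,j=2): S=124.9100, K−S=6.9300, hold=7.8376 ⇒ V=7.8376 continue | (k=4,j=3): S=151.5466, K−S=0.0000, hold=0.0000 ⇒ V=0.0000 continue | (k=4,j=4): S=183.8634, K−S=0.0000, hold=0.0000 ⇒ V=0.0000 continue  boundary S*=102.9552
step 3: (k=3,j=0): S=93.4703, K−S=38.3697, hold=36.0744 ⇒ V=38.3697 exercise | (k=3,j=1): S=113.4025, K−S=18.4375, hold=16.6482 ⇒ V=18.4375 exercise | (k=3,j=2): S=137.5852, K−S=0.0000, hold=3.3317 ⇒ V=3.3317 continue | (k=3,j=3): S=166.9248, K−S=0.0000, hold=0.0000 ⇒ V=0.0000 continue  boundary S*=113.4025
step 2: (k=2,j=0): S=102.9552, K−S=28.8848, hold=26.5895 ⇒ V=28.8848 exercise | (k=2,j=1): S=124.9100, K−S=6.9300, hold=9.6951 ⇒ V=9.6951 continue | (k=2,j=2): S=151.5466, K−S=0.0000, hold=1.4163 ⇒ V=1.4163 continue  boundary S*=102.9552
step 1: (k=1,j=0): S=113.4025, K−S=18.4375, hold=17.6837 ⇒ V=18.4375 exercise | (k=1,j=1): S=137.5852, K−S=0.0000, hold=4.9109 ⇒ V=4.9109 continue  boundary S*=113.4025
step 0: (k=0,j=0): S=124.9100, K−S=6.9300, hold=10.5754 ⇒ V=10.5754 continue  boundary S*=-

price = 10.5754
boundary = - 113.4025 102.9552 113.4025 102.9552
tree:
10.5754
18.4375 4.9109
28.8848 9.6951 1.4163
38.3697 18.4375 3.3317 0.0000
46.9808 28.8848 7.8376 0.0000 0.0000
54.7985 38.3697 18.4375 0.0000 0.0000 0.0000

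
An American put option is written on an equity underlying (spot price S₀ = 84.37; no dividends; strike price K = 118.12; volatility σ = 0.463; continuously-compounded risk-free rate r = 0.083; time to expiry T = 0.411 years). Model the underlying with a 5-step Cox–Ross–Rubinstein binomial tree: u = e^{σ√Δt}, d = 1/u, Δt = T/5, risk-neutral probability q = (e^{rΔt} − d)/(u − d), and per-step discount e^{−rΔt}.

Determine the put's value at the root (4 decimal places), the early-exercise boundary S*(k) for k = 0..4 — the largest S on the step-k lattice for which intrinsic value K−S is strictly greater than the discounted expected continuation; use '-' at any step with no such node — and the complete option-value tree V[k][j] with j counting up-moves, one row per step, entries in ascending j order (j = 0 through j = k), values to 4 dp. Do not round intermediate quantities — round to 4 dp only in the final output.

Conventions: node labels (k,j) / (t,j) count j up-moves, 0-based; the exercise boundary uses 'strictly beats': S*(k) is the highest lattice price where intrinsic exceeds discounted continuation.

Δt=0.08220  u=1.14196  d=0.87569  q=0.49257  discount=0.99320
step 5 (expiry): payoffs max(K−S,0) = 74.6753 61.4651 44.2381 21.7730 0.0000 0.0000
step 4: (k=4,j=0): S=49.6120, K−S=68.5080, hold=67.7048 ⇒ V=68.5080 exercise | (k=4,j=1): S=64.6975, K−S=53.4225, hold=52.6194 ⇒ V=53.4225 exercise | (k=4,j=2): S=84.3700, K−S=33.7500, hold=32.9469 ⇒ V=33.7500 exercise | (k=4,j=3): S=110.0243, K−S=8.0957, hold=10.9731 ⇒ V=10.9731 continue | (k=4,j=4): S=143.4792, K−S=0.0000, hold=0.0000 ⇒ V=0.0000 continue  boundary S*=84.3700
step 3: (k=3,j=0): S=56.6549, K−S=61.4651, hold=60.6620 ⇒ V=61.4651 exercise | (k=3,j=1): S=73.8819, K−S=44.2381, hold=43.4350 ⇒ V=44.2381 exercise | (k=3,j=2): S=96.3470, K−S=21.7730, hold=22.3775 ⇒ V=22.3775 continue | (k=3,j=3): S=125.6431, K−S=0.0000, hold=5.5302 ⇒ V=5.5302 continue  boundary S*=73.8819
step 2: (k=2,j=0): S=64.6975, K−S=53.4225, hold=52.6194 ⇒ V=53.4225 exercise | (k=2,j=1): S=84.3700, K−S=33.7500, hold=33.2426 ⇒ V=33.7500 exercise | (k=2,j=2): S=110.0243, K−S=8.0957, hold=13.9832 ⇒ V=13.9832 continue  boundary S*=84.3700
step 1: (k=1,j=0): S=73.8819, K−S=44.2381, hold=43.4350 ⇒ V=44.2381 exercise | (k=1,j=1): S=96.3470, K−S=21.7730, hold=23.8502 ⇒ V=23.8502 continue  boundary S*=73.8819
step 0: (k=0,j=0): S=84.3700, K−S=33.7500, hold=33.9631 ⇒ V=33.9631 continue  boundary S*=-

price = 33.9631
boundary = - 73.8819 84.3700 73.8819 84.3700
tree:
33.9631
44.2381 23.8502
53.4225 33.7500 13.9832
61.4651 44.2381 22.3775 5.5302
68.5080 53.4225 33.7500 10.9731 0.0000
74.6753 61.4651 44.2381 21.7730 0.0000 0.0000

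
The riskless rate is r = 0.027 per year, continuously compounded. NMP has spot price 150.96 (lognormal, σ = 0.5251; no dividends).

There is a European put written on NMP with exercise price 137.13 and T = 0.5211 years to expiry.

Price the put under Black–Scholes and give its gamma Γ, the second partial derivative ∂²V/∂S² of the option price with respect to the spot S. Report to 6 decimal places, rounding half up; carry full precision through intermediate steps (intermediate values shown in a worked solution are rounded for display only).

price = 14.526032
Γ = 0.006213

σ√T = 0.5251·√0.5211 = 0.379055
d₁ = (ln(S/K) + (r+σ²/2)T) / (σ√T) = (ln(150.96/137.13) + (0.027+0.5251²/2)·0.5211) / 0.379055 = (0.096086 + 0.085911) / 0.379055 = 0.480132
d₂ = d₁ − σ√T = 0.480132 − 0.379055 = 0.101077
e^{−rT} = 0.986029
N(−d₁) = 0.315567,  N(−d₂) = 0.459745
Put price V = K·e^{−rT}·N(−d₂) − S·N(−d₁) = 62.163977 − 47.637945 = 14.526032
φ(d₁) = (1/√(2π))·e^{−d₁²/2} = 0.355510
Γ = φ(d₁) / (S·σ·√T) = 0.006213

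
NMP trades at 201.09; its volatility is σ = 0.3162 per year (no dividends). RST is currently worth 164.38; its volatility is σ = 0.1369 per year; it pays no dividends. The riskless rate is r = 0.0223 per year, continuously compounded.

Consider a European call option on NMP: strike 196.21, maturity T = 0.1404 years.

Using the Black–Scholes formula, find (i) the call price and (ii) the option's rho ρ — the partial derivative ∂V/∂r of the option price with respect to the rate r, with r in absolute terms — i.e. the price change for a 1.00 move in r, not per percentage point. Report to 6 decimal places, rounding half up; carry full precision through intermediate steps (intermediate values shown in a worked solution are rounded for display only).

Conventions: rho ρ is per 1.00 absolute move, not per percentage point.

price = 12.370791
ρ = 15.633392

σ√T = 0.3162·√0.1404 = 0.118480
d₁ = (ln(S/K) + (r+σ²/2)T) / (σ√T) = (ln(201.09/196.21) + (0.0223+0.3162²/2)·0.1404) / 0.118480 = (0.024567 + 0.010150) / 0.118480 = 0.293017
d₂ = d₁ − σ√T = 0.293017 − 0.118480 = 0.174537
e^{−rT} = 0.996874
N(d₁) = 0.615246,  N(d₂) = 0.569278
Call price V = S·N(d₁) − K·e^{−rT}·N(d₂) = 123.719739 − 111.348949 = 12.370791
ρ = K·T·e^{−rT}·N(d₂) = 15.633392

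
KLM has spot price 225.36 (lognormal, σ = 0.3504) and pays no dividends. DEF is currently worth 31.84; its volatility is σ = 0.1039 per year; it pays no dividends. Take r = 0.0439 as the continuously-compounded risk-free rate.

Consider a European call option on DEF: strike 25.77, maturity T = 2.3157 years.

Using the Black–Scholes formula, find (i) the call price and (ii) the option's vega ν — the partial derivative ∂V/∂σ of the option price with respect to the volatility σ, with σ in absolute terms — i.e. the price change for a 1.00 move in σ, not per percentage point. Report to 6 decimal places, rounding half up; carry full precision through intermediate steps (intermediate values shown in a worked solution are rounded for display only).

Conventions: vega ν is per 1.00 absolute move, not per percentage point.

price = 8.599382
ν = 2.317019

σ√T = 0.1039·√2.3157 = 0.158109
d₁ = (ln(S/K) + (r+σ²/2)T) / (σ√T) = (ln(31.84/25.77) + (0.0439+0.1039²/2)·2.3157) / 0.158109 = (0.211512 + 0.114158) / 0.158109 = 2.059786
d₂ = d₁ − σ√T = 2.059786 − 0.158109 = 1.901677
e^{−rT} = 0.903337
N(d₁) = 0.980291,  N(d₂) = 0.971393
Call price V = S·N(d₁) − K·e^{−rT}·N(d₂) = 31.212450 − 22.613068 = 8.599382
φ(d₁) = (1/√(2π))·e^{−d₁²/2} = 0.047821
ν = S·φ(d₁)·√T = 2.317019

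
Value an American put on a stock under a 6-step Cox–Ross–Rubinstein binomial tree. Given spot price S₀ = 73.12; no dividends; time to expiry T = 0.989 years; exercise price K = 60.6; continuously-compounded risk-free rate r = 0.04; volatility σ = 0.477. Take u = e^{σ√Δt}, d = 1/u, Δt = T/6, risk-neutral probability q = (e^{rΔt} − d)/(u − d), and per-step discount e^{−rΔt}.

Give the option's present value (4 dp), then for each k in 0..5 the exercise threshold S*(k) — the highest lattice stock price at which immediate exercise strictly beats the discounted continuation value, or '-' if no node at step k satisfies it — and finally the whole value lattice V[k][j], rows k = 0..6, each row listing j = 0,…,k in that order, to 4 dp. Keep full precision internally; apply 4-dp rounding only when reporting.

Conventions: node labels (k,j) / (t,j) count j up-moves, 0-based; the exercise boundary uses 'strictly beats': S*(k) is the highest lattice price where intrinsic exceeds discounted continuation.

params: Δt=0.16483 u=1.21368 d=0.82394 q=0.46871 e^(-rΔt)=0.99343
t_6 payoffs: 37.7228 26.9013 10.9608 0.0000 0.0000 0.0000 0.0000
t_5: node(5,0) S=27.7657 payoff=32.8343 vs cont=32.4361 → 32.8343 [stop]  node(5,1) S=40.8996 payoff=19.7004 vs cont=19.3021 → 19.7004 [stop]  node(5,2) S=60.2463 payoff=0.3537 vs cont=5.7851 → 5.7851 [wait]  node(5,3) S=88.7446 payoff=0.0000 vs cont=0.0000 → 0.0000 [wait]  node(5,4) S=130.7233 payoff=0.0000 vs cont=0.0000 → 0.0000 [wait]  node(5,5) S=192.5593 payoff=0.0000 vs cont=0.0000 → 0.0000 [wait]  ⇒ S*(5)=40.8996
t_4: node(4,0) S=33.6987 payoff=26.9013 vs cont=26.5030 → 26.9013 [stop]  node(4,1) S=49.6392 payoff=10.9608 vs cont=13.0916 → 13.0916 [wait]  node(4,2) S=73.1200 payoff=0.0000 vs cont=3.0534 → 3.0534 [wait]  node(4,3) S=107.7079 payoff=0.0000 vs cont=0.0000 → 0.0000 [wait]  node(4,4) S=158.6568 payoff=0.0000 vs cont=0.0000 → 0.0000 [wait]  ⇒ S*(4)=33.6987
t_3: node(3,0) S=40.8996 payoff=19.7004 vs cont=20.2943 → 20.2943 [wait]  node(3,1) S=60.2463 payoff=0.3537 vs cont=8.3315 → 8.3315 [wait]  node(3,2) S=88.7446 payoff=0.0000 vs cont=1.6116 → 1.6116 [wait]  node(3,3) S=130.7233 payoff=0.0000 vs cont=0.0000 → 0.0000 [wait]  ⇒ S*(3)=-
t_2: node(2,0) S=49.6392 payoff=10.9608 vs cont=14.5907 → 14.5907 [wait]  node(2,1) S=73.1200 payoff=0.0000 vs cont=5.1477 → 5.1477 [wait]  node(2,2) S=107.7079 payoff=0.0000 vs cont=0.8506 → 0.8506 [wait]  ⇒ S*(2)=-
t_1: node(1,0) S=60.2463 payoff=0.3537 vs cont=10.0979 → 10.0979 [wait]  node(1,1) S=88.7446 payoff=0.0000 vs cont=3.1130 → 3.1130 [wait]  ⇒ S*(1)=-
t_0: node(0,0) S=73.1200 payoff=0.0000 vs cont=6.7792 → 6.7792 [wait]  ⇒ S*(0)=-

price = 6.7792
boundary = - - - - 33.6987 40.8996
tree:
6.7792
10.0979 3.1130
14.5907 5.1477 0.8506
20.2943 8.3315 1.6116 0.0000
26.9013 13.0916 3.0534 0.0000 0.0000
32.8343 19.7004 5.7851 0.0000 0.0000 0.0000
37.7228 26.9013 10.9608 0.0000 0.0000 0.0000 0.0000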